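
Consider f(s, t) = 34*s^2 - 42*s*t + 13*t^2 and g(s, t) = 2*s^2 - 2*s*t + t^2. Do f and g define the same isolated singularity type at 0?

The Hessian of f at 0 has rank 2. Corank 0: nondegenerate Morse point, so A_1. The Hessian of g at 0 has rank 2. Corank 0: nondegenerate Morse point, so A_1. Both have type A_1, hence right-equivalent.

Yes.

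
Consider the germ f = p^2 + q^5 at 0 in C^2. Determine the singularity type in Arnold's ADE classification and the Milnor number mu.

Type A4, Milnor number mu = 4.

The Hessian of f at 0 is [[2, 0], [0, 0]] with rank 1, so corank 1. A Groebner basis of the Jacobian ideal J(f) in C{p,q} is {q^4, p}; counting standard monomials gives mu = 4. Corank 1: A-series; mu = 4 gives A_4.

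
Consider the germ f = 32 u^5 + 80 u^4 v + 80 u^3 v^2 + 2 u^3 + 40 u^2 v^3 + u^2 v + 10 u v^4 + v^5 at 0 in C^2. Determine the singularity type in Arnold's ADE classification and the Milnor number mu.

Type D_6, Milnor number mu = 6.

The Hessian of f at 0 is [[0, 0], [0, 0]] with rank 0, so corank 2. A Groebner basis of the Jacobian ideal J(f) in C{u,v} is {-u*v/10 + v^4, u*v^2, u^2 + u*v/2}; counting standard monomials gives mu = 6. Corank 2; j^3 = u^2*(2*u + v) has shape L^2 M (L != M), so D-series; mu = 6 gives D_6.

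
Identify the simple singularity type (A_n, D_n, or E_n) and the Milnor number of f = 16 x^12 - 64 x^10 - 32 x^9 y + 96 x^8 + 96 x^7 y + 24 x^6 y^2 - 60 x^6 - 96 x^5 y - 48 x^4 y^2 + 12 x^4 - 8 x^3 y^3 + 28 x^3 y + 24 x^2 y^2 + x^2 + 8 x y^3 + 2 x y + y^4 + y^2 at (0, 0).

Type A_3, Milnor number mu = 3.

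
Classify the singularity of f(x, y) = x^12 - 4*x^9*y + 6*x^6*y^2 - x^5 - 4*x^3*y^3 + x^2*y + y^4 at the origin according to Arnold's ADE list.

D5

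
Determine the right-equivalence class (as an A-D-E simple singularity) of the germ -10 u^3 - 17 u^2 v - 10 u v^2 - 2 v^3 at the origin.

D4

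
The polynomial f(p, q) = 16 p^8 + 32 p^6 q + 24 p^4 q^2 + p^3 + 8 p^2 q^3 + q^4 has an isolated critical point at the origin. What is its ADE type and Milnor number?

Type E6, Milnor number mu = 6.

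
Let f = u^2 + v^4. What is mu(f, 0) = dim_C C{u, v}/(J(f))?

3

The Hessian of f at 0 has rank 1. Corank 1: A-series; mu = 3 gives A_3.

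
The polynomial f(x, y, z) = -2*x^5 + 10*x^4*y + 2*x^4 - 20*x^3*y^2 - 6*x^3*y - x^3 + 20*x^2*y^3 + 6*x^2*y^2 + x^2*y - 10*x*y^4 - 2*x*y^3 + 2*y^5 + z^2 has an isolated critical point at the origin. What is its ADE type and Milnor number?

The Hessian of f at 0 is [[0, 0, 0], [0, 0, 0], [0, 0, 2]] with rank 1, so corank 2. A Groebner basis of the Jacobian ideal J(f) in C{x,y,z} is {x^3, x^2*y, x^2/4 + x*y^2, 7*x^2/4 - x*y + y^3, z}; counting standard monomials gives mu = 6. Corank 2; j^3 = -x^2*(x - y) has shape L^2 M (L != M), so D-series; mu = 6 gives D_6.

Type D_6, Milnor number mu = 6.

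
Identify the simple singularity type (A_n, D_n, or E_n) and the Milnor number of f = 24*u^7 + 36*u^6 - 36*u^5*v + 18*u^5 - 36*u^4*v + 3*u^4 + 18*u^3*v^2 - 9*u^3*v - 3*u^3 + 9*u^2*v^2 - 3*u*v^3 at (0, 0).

Type E_{7}, Milnor number mu = 7.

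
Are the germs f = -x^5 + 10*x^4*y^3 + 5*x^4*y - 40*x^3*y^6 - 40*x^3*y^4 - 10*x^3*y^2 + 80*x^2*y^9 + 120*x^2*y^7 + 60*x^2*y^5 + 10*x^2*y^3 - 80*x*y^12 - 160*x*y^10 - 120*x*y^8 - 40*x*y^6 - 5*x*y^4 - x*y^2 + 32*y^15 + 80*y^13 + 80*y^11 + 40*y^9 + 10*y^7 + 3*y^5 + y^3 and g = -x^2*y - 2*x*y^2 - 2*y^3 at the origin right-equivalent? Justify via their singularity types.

No.

The Hessian of f at 0 has rank 0. Corank 2; j^3 = -y^2*(x - y) has shape L^2 M (L != M), so D-series; mu = 6 gives D_6. The Hessian of g at 0 has rank 0. Corank 2; j^3 = -y*(x^2 + 2*x*y + 2*y^2) splits into three distinct lines over C (the quadratic factor has nonzero discriminant), so D_4. f is D_6 but g is D_4, hence not right-equivalent.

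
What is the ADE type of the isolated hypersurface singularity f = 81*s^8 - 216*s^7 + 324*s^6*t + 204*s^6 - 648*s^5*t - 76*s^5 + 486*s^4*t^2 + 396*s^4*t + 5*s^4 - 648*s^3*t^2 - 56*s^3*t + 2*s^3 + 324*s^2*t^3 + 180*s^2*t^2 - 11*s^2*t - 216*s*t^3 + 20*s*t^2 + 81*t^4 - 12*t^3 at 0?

D_{5}

The Hessian of f at 0 has rank 0. Corank 2; j^3 = (s - 2*t)^2*(2*s - 3*t) has shape L^2 M (L != M), so D-series; mu = 5 gives D_5.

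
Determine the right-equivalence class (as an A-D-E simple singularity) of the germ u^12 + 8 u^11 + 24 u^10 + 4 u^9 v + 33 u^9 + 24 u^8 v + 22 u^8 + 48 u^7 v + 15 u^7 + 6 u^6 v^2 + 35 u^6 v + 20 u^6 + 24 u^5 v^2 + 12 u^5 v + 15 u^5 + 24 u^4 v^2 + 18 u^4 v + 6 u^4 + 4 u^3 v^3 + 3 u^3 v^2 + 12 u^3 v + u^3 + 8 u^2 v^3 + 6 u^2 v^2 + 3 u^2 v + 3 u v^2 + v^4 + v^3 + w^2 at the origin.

The Hessian of f at 0 has rank 1. Corank 2; j^3 = (u + v)^3 is a perfect cube, so E-series; the 4-jet and mu = 6 give E_6.

E6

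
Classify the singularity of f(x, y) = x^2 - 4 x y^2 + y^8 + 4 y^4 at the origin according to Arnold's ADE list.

A_{7}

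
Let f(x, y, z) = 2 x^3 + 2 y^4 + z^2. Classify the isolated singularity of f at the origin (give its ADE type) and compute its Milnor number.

The Hessian of f at 0 has rank 1. Corank 2; j^3 = 2*x^3 is a perfect cube, so E-series; the 4-jet and mu = 6 give E_6.

Type E_6, Milnor number mu = 6.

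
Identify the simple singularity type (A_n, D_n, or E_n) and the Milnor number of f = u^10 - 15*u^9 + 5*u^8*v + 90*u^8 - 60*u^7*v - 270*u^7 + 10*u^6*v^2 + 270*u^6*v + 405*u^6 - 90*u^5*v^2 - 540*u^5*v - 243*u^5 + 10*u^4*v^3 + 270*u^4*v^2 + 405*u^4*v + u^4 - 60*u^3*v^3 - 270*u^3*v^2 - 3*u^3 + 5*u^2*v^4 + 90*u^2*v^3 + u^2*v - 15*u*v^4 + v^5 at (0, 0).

The Hessian of f at 0 has rank 0. Corank 2; j^3 = -u^2*(3*u - v) has shape L^2 M (L != M), so D-series; mu = 6 gives D_6.

Type D_6, Milnor number mu = 6.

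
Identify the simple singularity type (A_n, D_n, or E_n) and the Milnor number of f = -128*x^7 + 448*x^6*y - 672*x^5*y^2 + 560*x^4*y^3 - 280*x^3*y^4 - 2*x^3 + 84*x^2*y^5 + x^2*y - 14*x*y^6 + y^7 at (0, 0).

Type D8, Milnor number mu = 8.

The Hessian of f at 0 has rank 0. Corank 2; j^3 = -x^2*(2*x - y) has shape L^2 M (L != M), so D-series; mu = 8 gives D_8.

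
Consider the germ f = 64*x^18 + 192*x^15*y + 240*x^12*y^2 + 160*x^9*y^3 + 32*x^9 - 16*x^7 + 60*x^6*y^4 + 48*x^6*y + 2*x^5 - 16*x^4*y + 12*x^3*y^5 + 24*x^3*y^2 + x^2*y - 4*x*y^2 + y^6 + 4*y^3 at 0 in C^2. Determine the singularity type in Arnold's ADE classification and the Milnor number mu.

The Hessian of f at 0 has rank 0. Corank 2; j^3 = y*(x - 2*y)^2 has shape L^2 M (L != M), so D-series; mu = 7 gives D_7.

Type D_7, Milnor number mu = 7.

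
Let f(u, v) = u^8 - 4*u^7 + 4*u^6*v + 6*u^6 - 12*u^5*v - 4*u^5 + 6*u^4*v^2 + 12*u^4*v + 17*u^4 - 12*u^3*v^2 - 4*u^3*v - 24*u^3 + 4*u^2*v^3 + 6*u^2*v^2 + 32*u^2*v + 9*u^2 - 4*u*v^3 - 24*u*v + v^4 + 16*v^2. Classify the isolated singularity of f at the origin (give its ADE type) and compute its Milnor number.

Type A3, Milnor number mu = 3.

The Hessian of f at 0 has rank 1. Corank 1: A-series; mu = 3 gives A_3.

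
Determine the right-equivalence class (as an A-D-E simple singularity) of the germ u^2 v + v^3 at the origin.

The Hessian of f at 0 has rank 0. Corank 2; j^3 = v*(u^2 + v^2) splits into three distinct lines over C (the quadratic factor has nonzero discriminant), so D_4.

D_4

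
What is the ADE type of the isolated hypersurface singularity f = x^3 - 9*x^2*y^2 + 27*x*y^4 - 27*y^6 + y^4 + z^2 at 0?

The Hessian of f at 0 is [[0, 0, 0], [0, 0, 0], [0, 0, 2]] with rank 1, so corank 2. A Groebner basis of the Jacobian ideal J(f) in C{x,y,z} is {x^3, x^2*y, -x^2/6 + x*y^2, y^3, z}; counting standard monomials gives mu = 6. Corank 2; j^3 = x^3 is a perfect cube, so E-series; the 4-jet and mu = 6 give E_6.

E_{6}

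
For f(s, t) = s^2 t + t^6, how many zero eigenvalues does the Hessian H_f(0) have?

2

Hessian at 0 has rank 0.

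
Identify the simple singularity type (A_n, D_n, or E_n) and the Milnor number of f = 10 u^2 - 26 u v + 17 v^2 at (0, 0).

Type A_1, Milnor number mu = 1.

The Hessian of f at 0 is [[20, -26], [-26, 34]] with rank 2, so corank 0. A Groebner basis of the Jacobian ideal J(f) in C{u,v} is {u, v}; counting standard monomials gives mu = 1. Corank 0: nondegenerate Morse point, so A_1.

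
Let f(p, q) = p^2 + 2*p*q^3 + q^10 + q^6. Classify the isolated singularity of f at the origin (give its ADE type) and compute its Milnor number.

The Hessian of f at 0 is [[2, 0], [0, 0]] with rank 1, so corank 1. A Groebner basis of the Jacobian ideal J(f) in C{p,q} is {p^3, p + q^3}; counting standard monomials gives mu = 9. Corank 1: A-series; mu = 9 gives A_9.

Type A9, Milnor number mu = 9.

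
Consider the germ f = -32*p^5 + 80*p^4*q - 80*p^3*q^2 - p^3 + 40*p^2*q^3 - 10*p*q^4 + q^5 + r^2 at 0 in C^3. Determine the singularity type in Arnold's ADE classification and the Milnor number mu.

Type E_{8}, Milnor number mu = 8.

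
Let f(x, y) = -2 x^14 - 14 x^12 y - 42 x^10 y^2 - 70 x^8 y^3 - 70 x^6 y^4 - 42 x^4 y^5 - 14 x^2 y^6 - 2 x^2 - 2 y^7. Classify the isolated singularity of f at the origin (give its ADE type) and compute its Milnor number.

Type A6, Milnor number mu = 6.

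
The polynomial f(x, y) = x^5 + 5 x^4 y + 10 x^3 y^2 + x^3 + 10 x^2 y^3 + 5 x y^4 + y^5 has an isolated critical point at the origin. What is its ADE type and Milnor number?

The Hessian of f at 0 is [[0, 0], [0, 0]] with rank 0, so corank 2. A Groebner basis of the Jacobian ideal J(f) in C{x,y} is {y^5, x*y^3 + y^4/4, x^2}; counting standard monomials gives mu = 8. Corank 2; j^3 = x^3 is a perfect cube, so E-series; the 5-jet and mu = 8 give E_8.

Type E8, Milnor number mu = 8.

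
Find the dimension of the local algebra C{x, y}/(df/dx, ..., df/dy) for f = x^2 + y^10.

9

The Hessian of f at 0 is [[2, 0], [0, 0]] with rank 1, so corank 1. A Groebner basis of the Jacobian ideal J(f) in C{x,y} is {y^9, x}; counting standard monomials gives mu = 9. Corank 1: A-series; mu = 9 gives A_9.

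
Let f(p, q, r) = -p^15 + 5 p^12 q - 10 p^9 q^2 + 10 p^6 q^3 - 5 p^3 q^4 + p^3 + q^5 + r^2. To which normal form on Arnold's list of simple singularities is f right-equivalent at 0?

The Hessian of f at 0 has rank 1. Corank 2; j^3 = p^3 is a perfect cube, so E-series; the 5-jet and mu = 8 give E_8.

E_8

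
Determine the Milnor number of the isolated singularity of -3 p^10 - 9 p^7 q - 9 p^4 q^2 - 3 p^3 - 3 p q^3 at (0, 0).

7

The Hessian of f at 0 is [[0, 0], [0, 0]] with rank 0, so corank 2. A Groebner basis of the Jacobian ideal J(f) in C{p,q} is {p^3, p*q^2, 3*p^2 + q^3}; counting standard monomials gives mu = 7. Corank 2; j^3 = -3*p^3 is a perfect cube, so E-series; the 4-jet and mu = 7 give E_7.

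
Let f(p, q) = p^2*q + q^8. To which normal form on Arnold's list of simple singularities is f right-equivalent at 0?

D9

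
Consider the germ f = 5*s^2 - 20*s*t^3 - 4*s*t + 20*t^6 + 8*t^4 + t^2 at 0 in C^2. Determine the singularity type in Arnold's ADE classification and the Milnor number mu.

The Hessian of f at 0 has rank 2. Corank 0: nondegenerate Morse point, so A_1.

Type A_{1}, Milnor number mu = 1.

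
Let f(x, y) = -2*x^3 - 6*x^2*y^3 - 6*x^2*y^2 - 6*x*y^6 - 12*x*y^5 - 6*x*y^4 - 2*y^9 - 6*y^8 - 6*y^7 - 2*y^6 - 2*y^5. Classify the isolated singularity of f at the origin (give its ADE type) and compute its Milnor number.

Type E8, Milnor number mu = 8.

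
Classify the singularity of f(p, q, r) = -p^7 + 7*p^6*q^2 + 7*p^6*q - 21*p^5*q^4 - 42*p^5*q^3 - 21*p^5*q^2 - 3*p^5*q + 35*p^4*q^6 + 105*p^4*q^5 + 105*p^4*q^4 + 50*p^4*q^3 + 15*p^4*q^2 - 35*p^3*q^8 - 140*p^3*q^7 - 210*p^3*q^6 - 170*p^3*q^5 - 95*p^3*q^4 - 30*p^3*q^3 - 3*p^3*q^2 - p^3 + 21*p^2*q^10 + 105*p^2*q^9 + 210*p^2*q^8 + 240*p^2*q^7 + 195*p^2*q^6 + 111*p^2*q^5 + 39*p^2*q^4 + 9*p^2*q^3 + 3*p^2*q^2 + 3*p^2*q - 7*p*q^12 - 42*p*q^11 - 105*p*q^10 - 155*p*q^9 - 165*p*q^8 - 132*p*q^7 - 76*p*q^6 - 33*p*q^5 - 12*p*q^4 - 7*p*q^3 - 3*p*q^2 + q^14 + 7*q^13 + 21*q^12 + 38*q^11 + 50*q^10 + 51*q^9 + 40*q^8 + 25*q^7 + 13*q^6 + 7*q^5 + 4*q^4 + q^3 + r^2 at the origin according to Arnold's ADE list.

The Hessian of f at 0 is [[0, 0, 0], [0, 0, 0], [0, 0, 2]] with rank 1, so corank 2. A Groebner basis of the Jacobian ideal J(f) in C{p,q,r} is {-p^2 + 2*p*q + q^4 - q^3/3 - q^2, p^3 - 2*p^2 + 4*p*q - 5*q^3/3 - 2*q^2, p^2*q - 5*p^2/3 + 10*p*q/3 - 14*q^3/9 - 5*q^2/3, -p^2 + p*q^2 + 2*p*q - 4*q^3/3 - q^2, r}; counting standard monomials gives mu = 7. Corank 2; j^3 = -(p - q)^3 is a perfect cube, so E-series; the 4-jet and mu = 7 give E_7.

E_{7}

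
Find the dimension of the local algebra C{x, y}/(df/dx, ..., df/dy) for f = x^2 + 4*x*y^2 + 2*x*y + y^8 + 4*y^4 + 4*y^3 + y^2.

7

The Hessian of f at 0 has rank 1. Corank 1: A-series; mu = 7 gives A_7.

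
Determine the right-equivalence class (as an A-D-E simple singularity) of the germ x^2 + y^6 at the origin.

A5

The Hessian of f at 0 has rank 1. Corank 1: A-series; mu = 5 gives A_5.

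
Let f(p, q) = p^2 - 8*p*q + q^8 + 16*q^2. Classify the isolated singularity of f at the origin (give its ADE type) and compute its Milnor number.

The Hessian of f at 0 has rank 1. Corank 1: A-series; mu = 7 gives A_7.

Type A7, Milnor number mu = 7.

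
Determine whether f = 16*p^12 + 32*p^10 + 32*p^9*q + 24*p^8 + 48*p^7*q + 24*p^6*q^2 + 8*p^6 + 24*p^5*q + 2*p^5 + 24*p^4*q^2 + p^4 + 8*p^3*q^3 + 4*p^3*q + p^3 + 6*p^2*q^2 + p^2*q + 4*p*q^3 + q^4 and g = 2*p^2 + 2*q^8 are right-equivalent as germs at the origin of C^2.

No.

The Hessian of f at 0 has rank 0. Corank 2; j^3 = p^2*(p + q) has shape L^2 M (L != M), so D-series; mu = 5 gives D_5. The Hessian of g at 0 has rank 1. Corank 1: A-series; mu = 7 gives A_7. f is D_5 but g is A_7, hence not right-equivalent.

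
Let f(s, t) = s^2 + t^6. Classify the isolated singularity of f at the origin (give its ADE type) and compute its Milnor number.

The Hessian of f at 0 has rank 1. Corank 1: A-series; mu = 5 gives A_5.

Type A_{5}, Milnor number mu = 5.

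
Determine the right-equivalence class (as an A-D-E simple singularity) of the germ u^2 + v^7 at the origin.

A6

The Hessian of f at 0 has rank 1. Corank 1: A-series; mu = 6 gives A_6.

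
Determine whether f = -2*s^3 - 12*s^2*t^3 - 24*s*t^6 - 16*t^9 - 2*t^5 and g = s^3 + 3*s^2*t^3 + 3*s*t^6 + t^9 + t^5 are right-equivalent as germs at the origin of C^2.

The Hessian of f at 0 has rank 0. Corank 2; j^3 = -2*s^3 is a perfect cube, so E-series; the 5-jet and mu = 8 give E_8. The Hessian of g at 0 has rank 0. Corank 2; j^3 = s^3 is a perfect cube, so E-series; the 5-jet and mu = 8 give E_8. Both have type E_8, hence right-equivalent.

Yes.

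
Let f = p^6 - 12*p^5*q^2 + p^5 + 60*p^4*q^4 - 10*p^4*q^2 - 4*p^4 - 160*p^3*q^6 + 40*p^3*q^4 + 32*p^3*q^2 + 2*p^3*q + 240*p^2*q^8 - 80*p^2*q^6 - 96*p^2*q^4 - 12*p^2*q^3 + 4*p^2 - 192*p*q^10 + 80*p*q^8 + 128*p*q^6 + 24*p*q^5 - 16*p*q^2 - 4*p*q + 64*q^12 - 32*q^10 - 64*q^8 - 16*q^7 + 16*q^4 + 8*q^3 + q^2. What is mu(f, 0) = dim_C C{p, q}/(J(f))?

4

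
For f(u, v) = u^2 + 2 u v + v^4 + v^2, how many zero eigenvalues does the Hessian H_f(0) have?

The Hessian at 0 is [[2, 2], [2, 2]] of rank 1; hence corank 1.

1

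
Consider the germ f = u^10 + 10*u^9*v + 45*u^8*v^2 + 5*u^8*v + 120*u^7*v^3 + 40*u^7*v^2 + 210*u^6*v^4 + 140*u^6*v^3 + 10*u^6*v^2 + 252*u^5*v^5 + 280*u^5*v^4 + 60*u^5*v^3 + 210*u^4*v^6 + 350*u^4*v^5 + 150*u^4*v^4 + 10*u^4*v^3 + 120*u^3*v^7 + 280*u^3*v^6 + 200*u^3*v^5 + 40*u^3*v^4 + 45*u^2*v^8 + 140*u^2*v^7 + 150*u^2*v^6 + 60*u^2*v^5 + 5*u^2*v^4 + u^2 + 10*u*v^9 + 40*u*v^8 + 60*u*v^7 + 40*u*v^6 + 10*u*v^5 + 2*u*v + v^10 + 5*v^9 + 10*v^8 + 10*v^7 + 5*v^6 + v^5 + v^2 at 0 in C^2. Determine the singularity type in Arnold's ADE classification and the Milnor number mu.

The Hessian of f at 0 is [[2, 2], [2, 2]] with rank 1, so corank 1. A Groebner basis of the Jacobian ideal J(f) in C{u,v} is {v^4, u + v}; counting standard monomials gives mu = 4. Corank 1: A-series; mu = 4 gives A_4.

Type A_4, Milnor number mu = 4.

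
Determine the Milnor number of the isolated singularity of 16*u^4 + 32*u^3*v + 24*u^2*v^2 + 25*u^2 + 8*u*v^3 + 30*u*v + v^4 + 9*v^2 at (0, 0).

The Hessian of f at 0 has rank 1. Corank 1: A-series; mu = 3 gives A_3.

3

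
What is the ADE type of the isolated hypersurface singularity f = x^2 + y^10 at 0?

The Hessian of f at 0 has rank 1. Corank 1: A-series; mu = 9 gives A_9.

A_{9}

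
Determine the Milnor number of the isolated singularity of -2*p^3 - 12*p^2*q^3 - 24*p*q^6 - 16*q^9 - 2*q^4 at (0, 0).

6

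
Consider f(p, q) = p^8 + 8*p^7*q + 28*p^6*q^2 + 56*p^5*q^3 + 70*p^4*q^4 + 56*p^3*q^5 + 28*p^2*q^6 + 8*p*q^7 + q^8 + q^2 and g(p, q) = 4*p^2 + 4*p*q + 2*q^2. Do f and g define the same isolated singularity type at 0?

No.

The Hessian of f at 0 is [[0, 0], [0, 2]] with rank 1, so corank 1. A Groebner basis of the Jacobian ideal J(f) in C{p,q} is {p^7, q}; counting standard monomials gives mu = 7. Corank 1: A-series; mu = 7 gives A_7. The Hessian of g at 0 is [[8, 4], [4, 4]] with rank 2, so corank 0. A Groebner basis of the Jacobian ideal J(g) in C{p,q} is {p, q}; counting standard monomials gives mu = 1. Corank 0: nondegenerate Morse point, so A_1. f is A_7 but g is A_1, hence not right-equivalent.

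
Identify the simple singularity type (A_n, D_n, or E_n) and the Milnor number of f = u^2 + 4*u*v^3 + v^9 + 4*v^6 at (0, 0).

The Hessian of f at 0 is [[2, 0], [0, 0]] with rank 1, so corank 1. A Groebner basis of the Jacobian ideal J(f) in C{u,v} is {u^2*v^2, u^3, u/2 + v^3}; counting standard monomials gives mu = 8. Corank 1: A-series; mu = 8 gives A_8.

Type A_{8}, Milnor number mu = 8.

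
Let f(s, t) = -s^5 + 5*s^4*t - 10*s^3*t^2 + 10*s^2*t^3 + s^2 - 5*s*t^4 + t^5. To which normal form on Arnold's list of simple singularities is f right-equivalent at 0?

The Hessian of f at 0 has rank 1. Corank 1: A-series; mu = 4 gives A_4.

A4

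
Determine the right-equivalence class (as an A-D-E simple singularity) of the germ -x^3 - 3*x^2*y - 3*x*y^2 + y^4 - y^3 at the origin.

E_6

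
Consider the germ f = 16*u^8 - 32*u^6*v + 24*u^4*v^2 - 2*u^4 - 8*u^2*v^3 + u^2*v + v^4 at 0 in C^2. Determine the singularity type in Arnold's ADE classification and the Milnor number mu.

Type D_{5}, Milnor number mu = 5.

The Hessian of f at 0 has rank 0. Corank 2; j^3 = u^2*v has shape L^2 M (L != M), so D-series; mu = 5 gives D_5.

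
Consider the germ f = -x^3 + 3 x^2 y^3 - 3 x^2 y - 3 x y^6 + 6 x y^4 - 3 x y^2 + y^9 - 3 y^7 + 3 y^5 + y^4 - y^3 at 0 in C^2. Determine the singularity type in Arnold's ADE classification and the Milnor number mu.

Type E_{6}, Milnor number mu = 6.

The Hessian of f at 0 has rank 0. Corank 2; j^3 = -(x + y)^3 is a perfect cube, so E-series; the 4-jet and mu = 6 give E_6.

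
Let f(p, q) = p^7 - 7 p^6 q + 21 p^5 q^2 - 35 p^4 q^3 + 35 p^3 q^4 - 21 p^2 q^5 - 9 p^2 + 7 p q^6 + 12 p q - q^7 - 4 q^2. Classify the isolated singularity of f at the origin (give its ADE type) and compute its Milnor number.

Type A_6, Milnor number mu = 6.

The Hessian of f at 0 has rank 1. Corank 1: A-series; mu = 6 gives A_6.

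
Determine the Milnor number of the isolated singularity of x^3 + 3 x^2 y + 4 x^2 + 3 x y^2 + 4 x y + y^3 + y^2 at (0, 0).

2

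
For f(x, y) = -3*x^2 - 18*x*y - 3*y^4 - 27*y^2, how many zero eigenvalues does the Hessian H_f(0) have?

1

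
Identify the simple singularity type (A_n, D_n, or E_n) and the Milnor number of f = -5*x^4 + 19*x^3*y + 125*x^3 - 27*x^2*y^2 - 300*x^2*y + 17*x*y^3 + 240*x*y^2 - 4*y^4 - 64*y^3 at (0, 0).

Type E_7, Milnor number mu = 7.

The Hessian of f at 0 is [[0, 0], [0, 0]] with rank 0, so corank 2. A Groebner basis of the Jacobian ideal J(f) in C{x,y} is {1171875*x^2 - 1875000*x*y + y^4 + 125*y^3 + 750000*y^2, x^3 - 2700*x^2 + 4320*x*y - 4*y^3/5 - 1728*y^2, x^2*y - 2125*x^2 + 3400*x*y - 13*y^3/15 - 1360*y^2, -1250*x^2 + x*y^2 + 2000*x*y - 14*y^3/15 - 800*y^2}; counting standard monomials gives mu = 7. Corank 2; j^3 = (5*x - 4*y)^3 is a perfect cube, so E-series; the 4-jet and mu = 7 give E_7.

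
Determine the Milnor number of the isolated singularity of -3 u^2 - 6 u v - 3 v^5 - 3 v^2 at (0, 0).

The Hessian of f at 0 has rank 1. Corank 1: A-series; mu = 4 gives A_4.

4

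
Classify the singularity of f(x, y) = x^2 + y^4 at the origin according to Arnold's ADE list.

The Hessian of f at 0 is [[2, 0], [0, 0]] with rank 1, so corank 1. A Groebner basis of the Jacobian ideal J(f) in C{x,y} is {y^3, x}; counting standard monomials gives mu = 3. Corank 1: A-series; mu = 3 gives A_3.

A3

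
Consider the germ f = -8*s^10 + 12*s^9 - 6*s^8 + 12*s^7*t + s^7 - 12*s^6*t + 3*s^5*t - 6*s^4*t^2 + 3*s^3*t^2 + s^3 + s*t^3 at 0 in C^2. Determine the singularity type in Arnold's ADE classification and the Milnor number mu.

Type E_{7}, Milnor number mu = 7.

The Hessian of f at 0 is [[0, 0], [0, 0]] with rank 0, so corank 2. A Groebner basis of the Jacobian ideal J(f) in C{s,t} is {s^3, s*t^2, 3*s^2 + t^3}; counting standard monomials gives mu = 7. Corank 2; j^3 = s^3 is a perfect cube, so E-series; the 4-jet and mu = 7 give E_7.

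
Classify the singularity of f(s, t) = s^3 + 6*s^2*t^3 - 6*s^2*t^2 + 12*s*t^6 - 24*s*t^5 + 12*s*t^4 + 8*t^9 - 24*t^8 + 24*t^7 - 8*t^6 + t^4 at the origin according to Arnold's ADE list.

E_6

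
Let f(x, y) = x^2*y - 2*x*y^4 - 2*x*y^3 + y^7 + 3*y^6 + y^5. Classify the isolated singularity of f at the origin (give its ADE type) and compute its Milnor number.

The Hessian of f at 0 has rank 0. Corank 2; j^3 = x^2*y has shape L^2 M (L != M), so D-series; mu = 7 gives D_7.

Type D7, Milnor number mu = 7.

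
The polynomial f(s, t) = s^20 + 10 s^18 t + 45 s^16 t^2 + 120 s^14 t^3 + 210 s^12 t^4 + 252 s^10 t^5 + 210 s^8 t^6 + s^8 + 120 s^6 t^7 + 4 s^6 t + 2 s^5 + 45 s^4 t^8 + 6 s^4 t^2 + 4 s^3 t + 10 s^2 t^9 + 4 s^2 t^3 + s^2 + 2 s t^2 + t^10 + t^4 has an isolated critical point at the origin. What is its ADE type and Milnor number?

Type A_{9}, Milnor number mu = 9.

The Hessian of f at 0 has rank 1. Corank 1: A-series; mu = 9 gives A_9.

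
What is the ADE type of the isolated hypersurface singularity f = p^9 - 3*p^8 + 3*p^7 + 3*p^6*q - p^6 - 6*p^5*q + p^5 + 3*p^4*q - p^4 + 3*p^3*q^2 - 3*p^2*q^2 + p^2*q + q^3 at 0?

D_{4}

The Hessian of f at 0 has rank 0. Corank 2; j^3 = q*(p^2 + q^2) splits into three distinct lines over C (the quadratic factor has nonzero discriminant), so D_4.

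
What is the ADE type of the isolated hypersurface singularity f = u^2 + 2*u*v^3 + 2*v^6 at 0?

A_5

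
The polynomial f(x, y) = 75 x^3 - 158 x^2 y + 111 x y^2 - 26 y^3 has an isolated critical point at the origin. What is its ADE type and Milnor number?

The Hessian of f at 0 has rank 0. Corank 2; j^3 = (3*x - 2*y)*(25*x^2 - 36*x*y + 13*y^2) splits into three distinct lines over C (the quadratic factor has nonzero discriminant), so D_4.

Type D_4, Milnor number mu = 4.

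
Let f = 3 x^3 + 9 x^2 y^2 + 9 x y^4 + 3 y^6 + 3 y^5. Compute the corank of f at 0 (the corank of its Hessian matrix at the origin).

2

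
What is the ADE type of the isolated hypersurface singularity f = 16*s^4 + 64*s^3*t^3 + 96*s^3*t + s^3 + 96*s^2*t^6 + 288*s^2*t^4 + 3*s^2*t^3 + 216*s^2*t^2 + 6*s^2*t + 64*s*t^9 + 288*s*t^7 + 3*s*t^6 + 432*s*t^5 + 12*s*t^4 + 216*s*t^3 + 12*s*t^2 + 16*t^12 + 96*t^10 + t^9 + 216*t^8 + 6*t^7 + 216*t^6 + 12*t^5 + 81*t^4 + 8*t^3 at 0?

E_6

The Hessian of f at 0 has rank 0. Corank 2; j^3 = (s + 2*t)^3 is a perfect cube, so E-series; the 4-jet and mu = 6 give E_6.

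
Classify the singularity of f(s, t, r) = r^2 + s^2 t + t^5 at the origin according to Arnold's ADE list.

The Hessian of f at 0 has rank 1. Corank 2; j^3 = s^2*t has shape L^2 M (L != M), so D-series; mu = 6 gives D_6.

D6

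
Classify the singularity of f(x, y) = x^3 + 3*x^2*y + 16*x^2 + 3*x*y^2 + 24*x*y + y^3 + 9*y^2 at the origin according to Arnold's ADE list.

The Hessian of f at 0 has rank 1. Corank 1: A-series; mu = 2 gives A_2.

A_2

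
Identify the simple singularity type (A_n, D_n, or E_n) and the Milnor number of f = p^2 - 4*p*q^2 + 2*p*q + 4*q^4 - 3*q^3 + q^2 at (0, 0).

Type A_{2}, Milnor number mu = 2.

The Hessian of f at 0 is [[2, 2], [2, 2]] with rank 1, so corank 1. A Groebner basis of the Jacobian ideal J(f) in C{p,q} is {q^2, p + q}; counting standard monomials gives mu = 2. Corank 1: A-series; mu = 2 gives A_2.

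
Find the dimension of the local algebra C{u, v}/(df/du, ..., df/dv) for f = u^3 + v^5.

8

The Hessian of f at 0 has rank 0. Corank 2; j^3 = u^3 is a perfect cube, so E-series; the 5-jet and mu = 8 give E_8.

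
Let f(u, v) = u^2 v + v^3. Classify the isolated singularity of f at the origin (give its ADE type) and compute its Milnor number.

The Hessian of f at 0 is [[0, 0], [0, 0]] with rank 0, so corank 2. A Groebner basis of the Jacobian ideal J(f) in C{u,v} is {v^3, u^2 + 3*v^2, u*v}; counting standard monomials gives mu = 4. Corank 2; j^3 = v*(u^2 + v^2) splits into three distinct lines over C (the quadratic factor has nonzero discriminant), so D_4.

Type D_4, Milnor number mu = 4.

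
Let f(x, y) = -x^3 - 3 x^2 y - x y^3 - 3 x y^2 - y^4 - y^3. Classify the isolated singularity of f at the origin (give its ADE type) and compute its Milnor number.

The Hessian of f at 0 has rank 0. Corank 2; j^3 = -(x + y)^3 is a perfect cube, so E-series; the 4-jet and mu = 7 give E_7.

Type E_7, Milnor number mu = 7.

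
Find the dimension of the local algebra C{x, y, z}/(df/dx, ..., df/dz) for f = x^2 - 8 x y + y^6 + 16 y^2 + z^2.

The Hessian of f at 0 is [[2, -8, 0], [-8, 32, 0], [0, 0, 2]] with rank 2, so corank 1. A Groebner basis of the Jacobian ideal J(f) in C{x,y,z} is {y^5, x - 4*y, z}; counting standard monomials gives mu = 5. Corank 1: A-series; mu = 5 gives A_5.

5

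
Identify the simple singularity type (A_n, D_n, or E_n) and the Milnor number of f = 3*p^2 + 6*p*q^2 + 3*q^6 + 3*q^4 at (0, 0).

The Hessian of f at 0 is [[6, 0], [0, 0]] with rank 1, so corank 1. A Groebner basis of the Jacobian ideal J(f) in C{p,q} is {p^3, p^2*q, p + q^2}; counting standard monomials gives mu = 5. Corank 1: A-series; mu = 5 gives A_5.

Type A_5, Milnor number mu = 5.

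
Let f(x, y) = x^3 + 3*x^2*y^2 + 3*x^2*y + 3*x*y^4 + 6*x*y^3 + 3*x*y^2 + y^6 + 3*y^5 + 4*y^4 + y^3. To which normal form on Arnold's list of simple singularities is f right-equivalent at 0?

The Hessian of f at 0 is [[0, 0], [0, 0]] with rank 0, so corank 2. A Groebner basis of the Jacobian ideal J(f) in C{x,y} is {x^3 + 3*x^2/2 + 3*x*y + 3*y^2/2, x^2*y - x^2 - 2*x*y - y^2, x^2/2 + x*y^2 + x*y + y^2/2, y^3}; counting standard monomials gives mu = 6. Corank 2; j^3 = (x + y)^3 is a perfect cube, so E-series; the 4-jet and mu = 6 give E_6.

E_{6}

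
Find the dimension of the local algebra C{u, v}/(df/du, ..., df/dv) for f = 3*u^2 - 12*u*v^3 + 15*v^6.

The Hessian of f at 0 has rank 1. Corank 1: A-series; mu = 5 gives A_5.

5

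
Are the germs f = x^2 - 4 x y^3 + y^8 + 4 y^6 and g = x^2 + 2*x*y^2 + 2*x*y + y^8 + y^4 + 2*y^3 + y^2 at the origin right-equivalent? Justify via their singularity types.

Yes.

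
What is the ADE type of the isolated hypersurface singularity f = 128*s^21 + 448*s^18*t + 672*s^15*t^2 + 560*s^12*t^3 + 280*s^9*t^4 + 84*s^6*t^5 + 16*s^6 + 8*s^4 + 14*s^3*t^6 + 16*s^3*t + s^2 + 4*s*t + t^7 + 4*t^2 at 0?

A6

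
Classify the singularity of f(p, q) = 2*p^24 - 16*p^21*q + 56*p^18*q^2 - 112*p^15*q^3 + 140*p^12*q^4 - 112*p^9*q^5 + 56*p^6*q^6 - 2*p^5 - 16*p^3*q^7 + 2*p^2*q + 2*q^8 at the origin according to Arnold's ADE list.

The Hessian of f at 0 has rank 0. Corank 2; j^3 = 2*p^2*q has shape L^2 M (L != M), so D-series; mu = 9 gives D_9.

D_{9}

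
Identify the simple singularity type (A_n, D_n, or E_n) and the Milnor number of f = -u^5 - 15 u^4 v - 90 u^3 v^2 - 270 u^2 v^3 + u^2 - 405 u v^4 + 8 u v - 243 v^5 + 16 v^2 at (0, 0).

Type A4, Milnor number mu = 4.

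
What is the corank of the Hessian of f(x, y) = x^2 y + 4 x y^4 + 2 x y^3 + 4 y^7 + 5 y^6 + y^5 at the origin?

2

Hessian at 0 has rank 0.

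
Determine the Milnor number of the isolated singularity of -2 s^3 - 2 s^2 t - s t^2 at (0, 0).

4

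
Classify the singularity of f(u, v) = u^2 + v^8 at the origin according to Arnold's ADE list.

A_7

The Hessian of f at 0 has rank 1. Corank 1: A-series; mu = 7 gives A_7.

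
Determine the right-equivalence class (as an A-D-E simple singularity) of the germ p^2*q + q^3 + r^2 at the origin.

The Hessian of f at 0 has rank 1. Corank 2; j^3 = q*(p^2 + q^2) splits into three distinct lines over C (the quadratic factor has nonzero discriminant), so D_4.

D_{4}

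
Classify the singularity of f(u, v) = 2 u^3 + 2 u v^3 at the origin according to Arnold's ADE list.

E7

The Hessian of f at 0 has rank 0. Corank 2; j^3 = 2*u^3 is a perfect cube, so E-series; the 4-jet and mu = 7 give E_7.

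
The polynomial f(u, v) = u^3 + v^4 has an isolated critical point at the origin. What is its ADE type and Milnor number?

Type E6, Milnor number mu = 6.

The Hessian of f at 0 is [[0, 0], [0, 0]] with rank 0, so corank 2. A Groebner basis of the Jacobian ideal J(f) in C{u,v} is {v^3, u^2}; counting standard monomials gives mu = 6. Corank 2; j^3 = u^3 is a perfect cube, so E-series; the 4-jet and mu = 6 give E_6.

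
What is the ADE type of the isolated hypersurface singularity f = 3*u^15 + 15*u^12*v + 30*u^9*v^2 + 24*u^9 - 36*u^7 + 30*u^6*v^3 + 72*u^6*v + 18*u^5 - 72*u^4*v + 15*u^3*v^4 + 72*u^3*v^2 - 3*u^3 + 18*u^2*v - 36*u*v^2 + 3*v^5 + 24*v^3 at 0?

E_8

The Hessian of f at 0 has rank 0. Corank 2; j^3 = -3*(u - 2*v)^3 is a perfect cube, so E-series; the 5-jet and mu = 8 give E_8.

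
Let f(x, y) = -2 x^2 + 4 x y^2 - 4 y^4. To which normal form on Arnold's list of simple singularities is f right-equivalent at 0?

A3

The Hessian of f at 0 is [[-4, 0], [0, 0]] with rank 1, so corank 1. A Groebner basis of the Jacobian ideal J(f) in C{x,y} is {x^2, x*y, -x + y^2}; counting standard monomials gives mu = 3. Corank 1: A-series; mu = 3 gives A_3.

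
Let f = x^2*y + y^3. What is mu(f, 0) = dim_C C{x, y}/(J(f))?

The Hessian of f at 0 is [[0, 0], [0, 0]] with rank 0, so corank 2. A Groebner basis of the Jacobian ideal J(f) in C{x,y} is {y^3, x^2 + 3*y^2, x*y}; counting standard monomials gives mu = 4. Corank 2; j^3 = y*(x^2 + y^2) splits into three distinct lines over C (the quadratic factor has nonzero discriminant), so D_4.

4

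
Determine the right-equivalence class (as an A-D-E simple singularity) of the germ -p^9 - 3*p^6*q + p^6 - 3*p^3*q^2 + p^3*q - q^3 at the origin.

E_7

The Hessian of f at 0 is [[0, 0], [0, 0]] with rank 0, so corank 2. A Groebner basis of the Jacobian ideal J(f) in C{p,q} is {p^3 - 3*q^2, p^2*q, q^3}; counting standard monomials gives mu = 7. Corank 2; j^3 = -q^3 is a perfect cube, so E-series; the 4-jet and mu = 7 give E_7.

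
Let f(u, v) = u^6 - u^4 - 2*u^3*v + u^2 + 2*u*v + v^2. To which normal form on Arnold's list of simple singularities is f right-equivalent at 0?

A_{3}

The Hessian of f at 0 is [[2, 2], [2, 2]] with rank 1, so corank 1. A Groebner basis of the Jacobian ideal J(f) in C{u,v} is {v^3, u + v}; counting standard monomials gives mu = 3. Corank 1: A-series; mu = 3 gives A_3.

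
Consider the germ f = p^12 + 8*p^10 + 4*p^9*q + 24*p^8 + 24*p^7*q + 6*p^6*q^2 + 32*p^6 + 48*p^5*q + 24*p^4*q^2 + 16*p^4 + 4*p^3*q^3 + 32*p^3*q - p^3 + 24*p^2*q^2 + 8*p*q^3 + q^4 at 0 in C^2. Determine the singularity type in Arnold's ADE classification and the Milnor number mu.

Type E_6, Milnor number mu = 6.

The Hessian of f at 0 is [[0, 0], [0, 0]] with rank 0, so corank 2. A Groebner basis of the Jacobian ideal J(f) in C{p,q} is {q^4, p*q^2 + q^3/6, p^2}; counting standard monomials gives mu = 6. Corank 2; j^3 = -p^3 is a perfect cube, so E-series; the 4-jet and mu = 6 give E_6.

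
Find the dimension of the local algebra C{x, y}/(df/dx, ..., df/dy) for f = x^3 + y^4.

6

The Hessian of f at 0 is [[0, 0], [0, 0]] with rank 0, so corank 2. A Groebner basis of the Jacobian ideal J(f) in C{x,y} is {y^3, x^2}; counting standard monomials gives mu = 6. Corank 2; j^3 = x^3 is a perfect cube, so E-series; the 4-jet and mu = 6 give E_6.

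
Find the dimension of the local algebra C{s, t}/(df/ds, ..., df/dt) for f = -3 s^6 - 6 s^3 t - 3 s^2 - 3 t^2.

The Hessian of f at 0 is [[-6, 0], [0, -6]] with rank 2, so corank 0. A Groebner basis of the Jacobian ideal J(f) in C{s,t} is {s, t}; counting standard monomials gives mu = 1. Corank 0: nondegenerate Morse point, so A_1.

1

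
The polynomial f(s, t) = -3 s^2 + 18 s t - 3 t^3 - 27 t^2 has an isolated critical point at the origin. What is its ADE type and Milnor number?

Type A_2, Milnor number mu = 2.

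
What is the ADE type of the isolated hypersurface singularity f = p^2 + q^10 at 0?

A9

The Hessian of f at 0 has rank 1. Corank 1: A-series; mu = 9 gives A_9.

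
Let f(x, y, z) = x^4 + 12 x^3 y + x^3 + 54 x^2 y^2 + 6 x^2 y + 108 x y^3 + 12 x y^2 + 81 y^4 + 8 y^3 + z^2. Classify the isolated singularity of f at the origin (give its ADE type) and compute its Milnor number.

The Hessian of f at 0 has rank 1. Corank 2; j^3 = (x + 2*y)^3 is a perfect cube, so E-series; the 4-jet and mu = 6 give E_6.

Type E_6, Milnor number mu = 6.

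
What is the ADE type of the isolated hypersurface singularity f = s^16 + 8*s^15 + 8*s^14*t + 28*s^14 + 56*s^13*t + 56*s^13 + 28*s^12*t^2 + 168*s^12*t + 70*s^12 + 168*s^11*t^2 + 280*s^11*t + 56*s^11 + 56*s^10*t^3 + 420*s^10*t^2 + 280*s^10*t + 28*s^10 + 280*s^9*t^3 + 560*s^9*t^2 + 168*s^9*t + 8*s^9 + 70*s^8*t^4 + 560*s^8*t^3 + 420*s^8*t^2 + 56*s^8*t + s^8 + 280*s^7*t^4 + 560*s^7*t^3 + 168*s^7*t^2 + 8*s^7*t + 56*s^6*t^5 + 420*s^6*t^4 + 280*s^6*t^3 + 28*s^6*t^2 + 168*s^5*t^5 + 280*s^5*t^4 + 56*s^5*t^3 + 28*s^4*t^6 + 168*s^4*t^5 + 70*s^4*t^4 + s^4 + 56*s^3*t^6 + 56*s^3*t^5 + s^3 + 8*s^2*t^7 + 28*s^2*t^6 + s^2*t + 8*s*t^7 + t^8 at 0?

The Hessian of f at 0 is [[0, 0], [0, 0]] with rank 0, so corank 2. A Groebner basis of the Jacobian ideal J(f) in C{s,t} is {-s*t/8 + t^7, s*t^2, s^2 + s*t}; counting standard monomials gives mu = 9. Corank 2; j^3 = s^2*(s + t) has shape L^2 M (L != M), so D-series; mu = 9 gives D_9.

D_{9}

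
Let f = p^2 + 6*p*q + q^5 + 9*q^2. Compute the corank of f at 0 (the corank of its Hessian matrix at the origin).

The Hessian at 0 is [[2, 6], [6, 18]] of rank 1; hence corank 1.

1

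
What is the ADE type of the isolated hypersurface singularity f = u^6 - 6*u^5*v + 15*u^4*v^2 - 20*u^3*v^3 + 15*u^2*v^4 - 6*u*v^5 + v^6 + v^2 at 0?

A_{5}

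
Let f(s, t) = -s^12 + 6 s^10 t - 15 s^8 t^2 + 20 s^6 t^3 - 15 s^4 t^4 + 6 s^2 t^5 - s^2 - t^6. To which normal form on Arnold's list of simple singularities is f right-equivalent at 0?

A5

The Hessian of f at 0 is [[-2, 0], [0, 0]] with rank 1, so corank 1. A Groebner basis of the Jacobian ideal J(f) in C{s,t} is {t^5, s}; counting standard monomials gives mu = 5. Corank 1: A-series; mu = 5 gives A_5.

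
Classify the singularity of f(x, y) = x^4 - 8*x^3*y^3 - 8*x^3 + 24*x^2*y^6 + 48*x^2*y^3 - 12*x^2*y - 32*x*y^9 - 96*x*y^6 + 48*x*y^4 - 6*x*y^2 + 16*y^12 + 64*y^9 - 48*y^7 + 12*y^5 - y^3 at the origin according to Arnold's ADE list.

E6

The Hessian of f at 0 is [[0, 0], [0, 0]] with rank 0, so corank 2. A Groebner basis of the Jacobian ideal J(f) in C{x,y} is {y^4, x*y^2 + y^3/3, x^2 + x*y + y^2/4}; counting standard monomials gives mu = 6. Corank 2; j^3 = -(2*x + y)^3 is a perfect cube, so E-series; the 4-jet and mu = 6 give E_6.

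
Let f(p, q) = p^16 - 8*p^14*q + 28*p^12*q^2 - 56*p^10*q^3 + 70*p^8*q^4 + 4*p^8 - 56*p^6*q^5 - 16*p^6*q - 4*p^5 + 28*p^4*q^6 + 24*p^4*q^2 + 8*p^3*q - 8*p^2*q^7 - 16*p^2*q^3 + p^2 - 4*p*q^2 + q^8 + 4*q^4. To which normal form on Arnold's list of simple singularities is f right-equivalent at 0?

A7

The Hessian of f at 0 has rank 1. Corank 1: A-series; mu = 7 gives A_7.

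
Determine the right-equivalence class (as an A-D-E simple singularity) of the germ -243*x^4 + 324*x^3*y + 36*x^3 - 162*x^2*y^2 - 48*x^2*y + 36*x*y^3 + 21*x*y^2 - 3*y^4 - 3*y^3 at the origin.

D_5

The Hessian of f at 0 has rank 0. Corank 2; j^3 = 3*(2*x - y)^2*(3*x - y) has shape L^2 M (L != M), so D-series; mu = 5 gives D_5.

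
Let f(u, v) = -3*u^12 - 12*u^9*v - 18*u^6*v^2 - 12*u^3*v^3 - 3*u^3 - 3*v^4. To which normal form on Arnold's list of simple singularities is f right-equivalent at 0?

E_{6}

The Hessian of f at 0 has rank 0. Corank 2; j^3 = -3*u^3 is a perfect cube, so E-series; the 4-jet and mu = 6 give E_6.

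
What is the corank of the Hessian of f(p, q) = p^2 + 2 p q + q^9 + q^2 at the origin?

1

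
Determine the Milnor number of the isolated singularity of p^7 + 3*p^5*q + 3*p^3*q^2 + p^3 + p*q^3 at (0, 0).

7

The Hessian of f at 0 is [[0, 0], [0, 0]] with rank 0, so corank 2. A Groebner basis of the Jacobian ideal J(f) in C{p,q} is {p^3, p*q^2, 3*p^2 + q^3}; counting standard monomials gives mu = 7. Corank 2; j^3 = p^3 is a perfect cube, so E-series; the 4-jet and mu = 7 give E_7.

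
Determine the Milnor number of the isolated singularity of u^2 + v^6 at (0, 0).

The Hessian of f at 0 has rank 1. Corank 1: A-series; mu = 5 gives A_5.

5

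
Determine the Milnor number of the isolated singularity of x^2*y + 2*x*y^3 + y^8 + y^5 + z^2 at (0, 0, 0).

9

The Hessian of f at 0 is [[0, 0, 0], [0, 0, 0], [0, 0, 2]] with rank 1, so corank 2. A Groebner basis of the Jacobian ideal J(f) in C{x,y,z} is {x^4, x^3*y - x^2/8 - x*y^2/8, x^3 + x^2*y^2, x*y + y^3, z}; counting standard monomials gives mu = 9. Corank 2; j^3 = x^2*y has shape L^2 M (L != M), so D-series; mu = 9 gives D_9.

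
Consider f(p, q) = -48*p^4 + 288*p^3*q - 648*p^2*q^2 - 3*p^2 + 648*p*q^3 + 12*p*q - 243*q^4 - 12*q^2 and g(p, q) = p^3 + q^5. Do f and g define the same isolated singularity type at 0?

The Hessian of f at 0 is [[-6, 12], [12, -24]] with rank 1, so corank 1. A Groebner basis of the Jacobian ideal J(f) in C{p,q} is {q^3, p - 2*q}; counting standard monomials gives mu = 3. Corank 1: A-series; mu = 3 gives A_3. The Hessian of g at 0 is [[0, 0], [0, 0]] with rank 0, so corank 2. A Groebner basis of the Jacobian ideal J(g) in C{p,q} is {q^4, p^2}; counting standard monomials gives mu = 8. Corank 2; j^3 = p^3 is a perfect cube, so E-series; the 5-jet and mu = 8 give E_8. f is A_3 but g is E_8, hence not right-equivalent.

No.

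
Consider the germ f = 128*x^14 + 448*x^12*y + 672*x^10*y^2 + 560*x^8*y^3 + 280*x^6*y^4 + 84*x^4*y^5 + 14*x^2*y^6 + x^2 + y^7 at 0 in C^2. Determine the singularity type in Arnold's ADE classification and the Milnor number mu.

Type A_6, Milnor number mu = 6.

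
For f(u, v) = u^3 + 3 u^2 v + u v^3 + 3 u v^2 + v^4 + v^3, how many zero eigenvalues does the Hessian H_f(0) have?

Hessian at 0 has rank 0.

2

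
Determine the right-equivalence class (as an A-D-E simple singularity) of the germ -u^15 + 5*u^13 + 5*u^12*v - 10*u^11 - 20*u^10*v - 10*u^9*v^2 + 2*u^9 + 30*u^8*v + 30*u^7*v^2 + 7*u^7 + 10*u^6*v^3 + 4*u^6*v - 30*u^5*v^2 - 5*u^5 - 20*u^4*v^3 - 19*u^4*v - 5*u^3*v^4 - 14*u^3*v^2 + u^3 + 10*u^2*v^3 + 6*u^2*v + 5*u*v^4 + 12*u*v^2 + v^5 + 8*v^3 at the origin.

E_8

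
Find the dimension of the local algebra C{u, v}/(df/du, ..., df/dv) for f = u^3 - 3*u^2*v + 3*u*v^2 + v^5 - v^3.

8

The Hessian of f at 0 has rank 0. Corank 2; j^3 = (u - v)^3 is a perfect cube, so E-series; the 5-jet and mu = 8 give E_8.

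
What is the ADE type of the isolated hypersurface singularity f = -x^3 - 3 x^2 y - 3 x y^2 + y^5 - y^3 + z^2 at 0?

E8

The Hessian of f at 0 is [[0, 0, 0], [0, 0, 0], [0, 0, 2]] with rank 1, so corank 2. A Groebner basis of the Jacobian ideal J(f) in C{x,y,z} is {y^4, x^2 + 2*x*y + y^2, z}; counting standard monomials gives mu = 8. Corank 2; j^3 = -(x + y)^3 is a perfect cube, so E-series; the 5-jet and mu = 8 give E_8.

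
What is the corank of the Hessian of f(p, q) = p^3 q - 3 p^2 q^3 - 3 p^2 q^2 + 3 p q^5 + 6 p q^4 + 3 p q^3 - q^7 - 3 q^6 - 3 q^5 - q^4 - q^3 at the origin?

Hessian at 0 has rank 0.

2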